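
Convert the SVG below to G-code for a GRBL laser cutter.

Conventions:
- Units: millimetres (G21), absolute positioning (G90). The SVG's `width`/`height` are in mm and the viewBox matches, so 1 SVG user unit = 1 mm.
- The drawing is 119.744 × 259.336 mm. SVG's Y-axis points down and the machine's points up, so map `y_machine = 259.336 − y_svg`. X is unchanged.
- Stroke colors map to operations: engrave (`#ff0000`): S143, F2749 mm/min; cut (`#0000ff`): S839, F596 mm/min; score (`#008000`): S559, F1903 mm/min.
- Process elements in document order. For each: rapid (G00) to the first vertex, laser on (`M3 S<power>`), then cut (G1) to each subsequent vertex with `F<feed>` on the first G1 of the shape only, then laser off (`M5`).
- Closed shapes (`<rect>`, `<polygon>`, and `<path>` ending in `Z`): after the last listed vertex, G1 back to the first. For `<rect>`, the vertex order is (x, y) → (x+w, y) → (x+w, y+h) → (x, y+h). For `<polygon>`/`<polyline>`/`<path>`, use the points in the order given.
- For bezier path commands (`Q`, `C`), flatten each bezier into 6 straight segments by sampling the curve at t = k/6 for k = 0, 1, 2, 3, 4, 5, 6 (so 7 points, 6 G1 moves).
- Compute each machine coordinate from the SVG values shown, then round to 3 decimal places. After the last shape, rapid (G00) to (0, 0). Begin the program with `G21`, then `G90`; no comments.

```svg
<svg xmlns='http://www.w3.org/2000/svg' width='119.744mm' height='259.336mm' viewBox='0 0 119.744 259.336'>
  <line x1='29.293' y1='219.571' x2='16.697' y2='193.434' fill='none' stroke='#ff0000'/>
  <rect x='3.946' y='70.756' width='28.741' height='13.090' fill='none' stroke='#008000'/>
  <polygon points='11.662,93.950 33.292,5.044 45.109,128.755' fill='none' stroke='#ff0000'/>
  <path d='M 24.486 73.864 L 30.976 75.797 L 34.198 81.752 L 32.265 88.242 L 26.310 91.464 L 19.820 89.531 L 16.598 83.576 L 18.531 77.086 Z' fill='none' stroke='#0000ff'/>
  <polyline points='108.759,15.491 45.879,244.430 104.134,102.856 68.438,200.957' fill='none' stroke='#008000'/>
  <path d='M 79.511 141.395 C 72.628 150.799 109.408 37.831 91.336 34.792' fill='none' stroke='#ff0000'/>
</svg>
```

G21
G90
G00 X29.293 Y39.765
M3 S143
G1 X16.697 Y65.902 F2749
M5
G00 X3.946 Y188.580
M3 S559
G1 X32.687 Y188.580 F1903
G1 X32.687 Y175.490
G1 X3.946 Y175.490
G1 X3.946 Y188.580
M5
G00 X11.662 Y165.386
M3 S143
G1 X33.292 Y254.292 F2749
G1 X45.109 Y130.581
G1 X11.662 Y165.386
M5
G00 X24.486 Y185.472
M3 S839
G1 X30.976 Y183.539 F596
G1 X34.198 Y177.584
G1 X32.265 Y171.094
G1 X26.310 Y167.872
G1 X19.820 Y169.805
G1 X16.598 Y175.760
G1 X18.531 Y182.250
G1 X24.486 Y185.472
M5
G00 X108.759 Y243.845
M3 S559
G1 X45.879 Y14.906 F1903
G1 X104.134 Y156.480
G1 X68.438 Y58.379
M5
G00 X79.511 Y117.941
M3 S143
G1 X79.252 Y122.361 F2749
G1 X83.534 Y140.724
G1 X89.619 Y166.576
G1 X94.773 Y193.466
G1 X96.257 Y214.939
G1 X91.336 Y224.544
M5
G00 X0.000 Y0.000

1 u = 1 mm; y_m = 259.336 − y.

[1] `<line>` line segment, #ff0000→engrave S143 F2749: (29.293,39.765) → (16.697,65.902)

[2] `<rect>` rectangle, #008000→score S559 F1903: (3.946,188.580) → (32.687,188.580) → (32.687,175.490) → (3.946,175.490) → (3.946,188.580) (closed)

[3] `<polygon>` closed polygon, #ff0000→engrave S143 F2749: (11.662,165.386) → (33.292,254.292) → (45.109,130.581) → (11.662,165.386) (closed)

[4] `<path>` regular polygon, #0000ff→cut S839 F596: (24.486,185.472) → (30.976,183.539) → (34.198,177.584) → (32.265,171.094) → (26.310,167.872) → (19.820,169.805) → (16.598,175.760) → (18.531,182.250) → (24.486,185.472) (closed)

[5] `<polyline>` open polyline, #008000→score S559 F1903: (108.759,243.845) → (45.879,14.906) → (104.134,156.480) → (68.438,58.379)

[6] `<path>` cubic bezier, #ff0000→engrave S143 F2749: (79.511,117.941) → (79.252,122.361) → (83.534,140.724) → (89.619,166.576) → (94.773,193.466) → (96.257,214.939) → (91.336,224.544)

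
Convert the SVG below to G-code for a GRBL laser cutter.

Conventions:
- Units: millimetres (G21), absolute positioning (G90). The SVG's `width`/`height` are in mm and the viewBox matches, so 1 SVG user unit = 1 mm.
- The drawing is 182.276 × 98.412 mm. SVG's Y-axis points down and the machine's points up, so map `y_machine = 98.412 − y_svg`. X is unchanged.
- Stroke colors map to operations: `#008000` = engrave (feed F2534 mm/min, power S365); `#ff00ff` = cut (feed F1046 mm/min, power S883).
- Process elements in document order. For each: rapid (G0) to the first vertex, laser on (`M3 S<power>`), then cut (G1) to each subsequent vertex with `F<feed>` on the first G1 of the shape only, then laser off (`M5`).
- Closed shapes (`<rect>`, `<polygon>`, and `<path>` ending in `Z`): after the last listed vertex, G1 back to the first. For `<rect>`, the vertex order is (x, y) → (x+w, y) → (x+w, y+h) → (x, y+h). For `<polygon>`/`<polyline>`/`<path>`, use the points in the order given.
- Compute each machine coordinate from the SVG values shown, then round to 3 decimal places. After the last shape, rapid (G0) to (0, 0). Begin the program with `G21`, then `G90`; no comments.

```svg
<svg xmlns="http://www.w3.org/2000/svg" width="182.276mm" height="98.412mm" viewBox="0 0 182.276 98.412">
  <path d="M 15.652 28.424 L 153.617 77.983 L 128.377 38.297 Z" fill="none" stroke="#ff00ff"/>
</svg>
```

G21
G90
G0 X15.652 Y69.988
M3 S883
G1 X153.617 Y20.429 F1046
G1 X128.377 Y60.115
G1 X15.652 Y69.988
M5
G0 X0.000 Y0.000

viewBox `0 0 182.276 98.412` with mm width/height → 1 unit = 1 mm. Flip: y_m = 98.412 − y_svg.

**Shape 1** — `<path>` closed polygon, stroke `#ff00ff` → cut (S883, F1046). Machine vertices: (15.652,69.988) → (153.617,20.429) → (128.377,60.115) → (15.652,69.988). Closed: final G1 returns to the first vertex.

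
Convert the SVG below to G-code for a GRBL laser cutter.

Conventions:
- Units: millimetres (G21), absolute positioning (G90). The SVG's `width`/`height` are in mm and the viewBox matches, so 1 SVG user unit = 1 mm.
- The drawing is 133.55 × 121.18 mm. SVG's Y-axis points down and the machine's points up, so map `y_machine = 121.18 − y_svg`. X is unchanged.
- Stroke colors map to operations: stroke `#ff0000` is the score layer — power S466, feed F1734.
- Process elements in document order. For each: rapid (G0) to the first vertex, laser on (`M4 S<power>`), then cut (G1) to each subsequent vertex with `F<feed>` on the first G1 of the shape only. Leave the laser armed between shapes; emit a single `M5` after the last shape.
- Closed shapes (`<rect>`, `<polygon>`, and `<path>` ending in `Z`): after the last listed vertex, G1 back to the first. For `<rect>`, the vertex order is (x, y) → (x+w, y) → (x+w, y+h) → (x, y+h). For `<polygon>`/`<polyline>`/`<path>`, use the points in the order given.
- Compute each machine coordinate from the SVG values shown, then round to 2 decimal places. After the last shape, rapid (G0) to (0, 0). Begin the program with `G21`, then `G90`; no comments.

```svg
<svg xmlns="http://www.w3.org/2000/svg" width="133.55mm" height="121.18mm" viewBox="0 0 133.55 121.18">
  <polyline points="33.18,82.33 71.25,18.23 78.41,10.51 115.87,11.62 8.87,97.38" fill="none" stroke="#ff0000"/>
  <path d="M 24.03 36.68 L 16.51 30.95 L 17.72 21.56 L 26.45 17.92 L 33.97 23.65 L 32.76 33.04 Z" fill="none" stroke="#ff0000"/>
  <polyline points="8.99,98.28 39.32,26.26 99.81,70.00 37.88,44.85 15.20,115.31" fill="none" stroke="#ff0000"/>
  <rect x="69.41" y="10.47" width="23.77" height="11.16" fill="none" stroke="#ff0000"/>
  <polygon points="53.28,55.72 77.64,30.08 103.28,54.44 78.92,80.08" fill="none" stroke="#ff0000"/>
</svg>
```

Since the viewBox matches the mm dimensions, user units are millimetres directly. The only transform is the Y-flip y_m = 121.18 − y_svg.

Shape 1 is a open polyline drawn with `<polyline>`. Its stroke #ff0000 means score at S466, F1734. After flipping Y the toolpath is (33.18,38.85) → (71.25,102.95) → (78.41,110.67) → (115.87,109.56) → (8.87,23.80).

Shape 2 is a regular polygon drawn with `<path>`. Its stroke #ff0000 means score at S466, F1734. After flipping Y the toolpath is (24.03,84.50) → (16.51,90.23) → (17.72,99.62) → (26.45,103.26) → (33.97,97.53) → (32.76,88.14) → (24.03,84.50), returning to the start.

Shape 3 is a open polyline drawn with `<polyline>`. Its stroke #ff0000 means score at S466, F1734. After flipping Y the toolpath is (8.99,22.90) → (39.32,94.92) → (99.81,51.18) → (37.88,76.33) → (15.20,5.87).

Shape 4 is a rectangle drawn with `<rect>`. Its stroke #ff0000 means score at S466, F1734. After flipping Y the toolpath is (69.41,110.71) → (93.18,110.71) → (93.18,99.55) → (69.41,99.55) → (69.41,110.71), returning to the start.

Shape 5 is a regular polygon drawn with `<polygon>`. Its stroke #ff0000 means score at S466, F1734. After flipping Y the toolpath is (53.28,65.46) → (77.64,91.10) → (103.28,66.74) → (78.92,41.10) → (53.28,65.46), returning to the start.

G21
G90
G0 X33.18 Y38.85
M4 S466
G1 X71.25 Y102.95 F1734
G1 X78.41 Y110.67
G1 X115.87 Y109.56
G1 X8.87 Y23.80
G0 X24.03 Y84.50
M4 S466
G1 X16.51 Y90.23 F1734
G1 X17.72 Y99.62
G1 X26.45 Y103.26
G1 X33.97 Y97.53
G1 X32.76 Y88.14
G1 X24.03 Y84.50
G0 X8.99 Y22.90
M4 S466
G1 X39.32 Y94.92 F1734
G1 X99.81 Y51.18
G1 X37.88 Y76.33
G1 X15.20 Y5.87
G0 X69.41 Y110.71
M4 S466
G1 X93.18 Y110.71 F1734
G1 X93.18 Y99.55
G1 X69.41 Y99.55
G1 X69.41 Y110.71
G0 X53.28 Y65.46
M4 S466
G1 X77.64 Y91.10 F1734
G1 X103.28 Y66.74
G1 X78.92 Y41.10
G1 X53.28 Y65.46
M5
G0 X0.00 Y0.00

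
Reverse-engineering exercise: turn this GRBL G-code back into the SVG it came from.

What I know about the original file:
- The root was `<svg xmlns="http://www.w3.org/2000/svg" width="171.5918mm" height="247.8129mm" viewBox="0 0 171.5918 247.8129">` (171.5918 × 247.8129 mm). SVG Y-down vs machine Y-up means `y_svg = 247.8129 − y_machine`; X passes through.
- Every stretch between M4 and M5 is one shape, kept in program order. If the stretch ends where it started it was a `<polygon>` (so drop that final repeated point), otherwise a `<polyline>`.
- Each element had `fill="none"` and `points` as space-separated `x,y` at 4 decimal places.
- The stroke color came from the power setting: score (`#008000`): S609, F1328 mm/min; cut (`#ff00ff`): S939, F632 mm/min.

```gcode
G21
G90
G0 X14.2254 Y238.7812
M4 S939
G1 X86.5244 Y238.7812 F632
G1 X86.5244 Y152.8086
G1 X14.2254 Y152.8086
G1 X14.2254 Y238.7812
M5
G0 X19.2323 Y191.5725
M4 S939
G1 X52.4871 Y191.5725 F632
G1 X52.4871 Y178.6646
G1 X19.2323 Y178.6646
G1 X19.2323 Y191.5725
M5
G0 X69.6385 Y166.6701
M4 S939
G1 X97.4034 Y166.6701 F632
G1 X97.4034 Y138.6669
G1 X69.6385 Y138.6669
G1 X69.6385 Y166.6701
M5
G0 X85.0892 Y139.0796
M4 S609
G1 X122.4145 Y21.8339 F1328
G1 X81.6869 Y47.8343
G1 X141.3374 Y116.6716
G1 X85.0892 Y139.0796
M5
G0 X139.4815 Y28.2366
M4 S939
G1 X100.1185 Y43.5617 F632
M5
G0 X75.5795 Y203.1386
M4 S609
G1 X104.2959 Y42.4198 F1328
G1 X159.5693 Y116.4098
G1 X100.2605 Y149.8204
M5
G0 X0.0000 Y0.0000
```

<svg xmlns="http://www.w3.org/2000/svg" width="171.5918mm" height="247.8129mm" viewBox="0 0 171.5918 247.8129">
  <polygon points="14.2254,9.0317 86.5244,9.0317 86.5244,95.0043 14.2254,95.0043" fill="none" stroke="#ff00ff"/>
  <polygon points="19.2323,56.2404 52.4871,56.2404 52.4871,69.1483 19.2323,69.1483" fill="none" stroke="#ff00ff"/>
  <polygon points="69.6385,81.1428 97.4034,81.1428 97.4034,109.1460 69.6385,109.1460" fill="none" stroke="#ff00ff"/>
  <polygon points="85.0892,108.7333 122.4145,225.9790 81.6869,199.9786 141.3374,131.1413" fill="none" stroke="#008000"/>
  <polyline points="139.4815,219.5763 100.1185,204.2512" fill="none" stroke="#ff00ff"/>
  <polyline points="75.5795,44.6743 104.2959,205.3931 159.5693,131.4031 100.2605,97.9925" fill="none" stroke="#008000"/>
</svg>

y_svg = 247.8129 − y_m.

[1] S939→`#ff00ff` (cut); closed run; points: 14.2254,9.0317 86.5244,9.0317 86.5244,95.0043 14.2254,95.0043

[2] S939→`#ff00ff` (cut); closed run; points: 19.2323,56.2404 52.4871,56.2404 52.4871,69.1483 19.2323,69.1483

[3] S939→`#ff00ff` (cut); closed run; points: 69.6385,81.1428 97.4034,81.1428 97.4034,109.1460 69.6385,109.1460

[4] S609→`#008000` (score); closed run; points: 85.0892,108.7333 122.4145,225.9790 81.6869,199.9786 141.3374,131.1413

[5] S939→`#ff00ff` (cut); open run; points: 139.4815,219.5763 100.1185,204.2512

[6] S609→`#008000` (score); open run; points: 75.5795,44.6743 104.2959,205.3931 159.5693,131.4031 100.2605,97.9925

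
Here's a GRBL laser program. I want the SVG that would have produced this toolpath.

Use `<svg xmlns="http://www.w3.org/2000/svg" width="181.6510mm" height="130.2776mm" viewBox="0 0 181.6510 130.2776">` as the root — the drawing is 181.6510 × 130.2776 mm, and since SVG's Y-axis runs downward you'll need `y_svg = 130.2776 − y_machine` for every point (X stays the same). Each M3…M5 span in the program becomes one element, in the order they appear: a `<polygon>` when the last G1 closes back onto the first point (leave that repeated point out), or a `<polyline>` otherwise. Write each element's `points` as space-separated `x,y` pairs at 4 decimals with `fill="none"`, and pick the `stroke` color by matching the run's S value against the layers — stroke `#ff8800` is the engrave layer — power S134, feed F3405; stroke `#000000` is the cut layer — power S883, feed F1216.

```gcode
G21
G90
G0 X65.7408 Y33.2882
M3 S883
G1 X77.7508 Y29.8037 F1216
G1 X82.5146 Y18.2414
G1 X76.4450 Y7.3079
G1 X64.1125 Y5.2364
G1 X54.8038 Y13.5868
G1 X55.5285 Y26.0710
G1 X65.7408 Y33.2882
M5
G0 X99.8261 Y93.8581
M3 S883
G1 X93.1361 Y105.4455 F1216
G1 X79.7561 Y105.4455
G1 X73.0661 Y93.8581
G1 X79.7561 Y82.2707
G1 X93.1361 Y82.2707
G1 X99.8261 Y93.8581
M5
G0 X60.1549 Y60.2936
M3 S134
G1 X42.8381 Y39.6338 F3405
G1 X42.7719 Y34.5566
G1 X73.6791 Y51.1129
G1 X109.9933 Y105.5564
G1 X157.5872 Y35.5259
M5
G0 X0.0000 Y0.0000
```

<svg xmlns="http://www.w3.org/2000/svg" width="181.6510mm" height="130.2776mm" viewBox="0 0 181.6510 130.2776">
  <polygon points="65.7408,96.9894 77.7508,100.4739 82.5146,112.0362 76.4450,122.9697 64.1125,125.0412 54.8038,116.6908 55.5285,104.2066" fill="none" stroke="#000000"/>
  <polygon points="99.8261,36.4195 93.1361,24.8321 79.7561,24.8321 73.0661,36.4195 79.7561,48.0069 93.1361,48.0069" fill="none" stroke="#000000"/>
  <polyline points="60.1549,69.9840 42.8381,90.6438 42.7719,95.7210 73.6791,79.1647 109.9933,24.7212 157.5872,94.7517" fill="none" stroke="#ff8800"/>
</svg>

Machine Y-up, SVG Y-down with viewBox height 130.2776, so y_svg = 130.2776 − y_machine; X carries over.

Run 1: power S883 maps to stroke `#000000` (cut). The run returns to its start, so emit a `<polygon>` with points (Y-flipped): 65.7408,96.9894 77.7508,100.4739 82.5146,112.0362 76.4450,122.9697 64.1125,125.0412 54.8038,116.6908 55.5285,104.2066.

Run 2: the run's S883 means `#000000` (cut). The run returns to its start, so emit a `<polygon>` with points (Y-flipped): 99.8261,36.4195 93.1361,24.8321 79.7561,24.8321 73.0661,36.4195 79.7561,48.0069 93.1361,48.0069.

Run 3: the run's S134 means `#ff8800` (engrave). The run is open, so emit a `<polyline>` with points (Y-flipped): 60.1549,69.9840 42.8381,90.6438 42.7719,95.7210 73.6791,79.1647 109.9933,24.7212 157.5872,94.7517.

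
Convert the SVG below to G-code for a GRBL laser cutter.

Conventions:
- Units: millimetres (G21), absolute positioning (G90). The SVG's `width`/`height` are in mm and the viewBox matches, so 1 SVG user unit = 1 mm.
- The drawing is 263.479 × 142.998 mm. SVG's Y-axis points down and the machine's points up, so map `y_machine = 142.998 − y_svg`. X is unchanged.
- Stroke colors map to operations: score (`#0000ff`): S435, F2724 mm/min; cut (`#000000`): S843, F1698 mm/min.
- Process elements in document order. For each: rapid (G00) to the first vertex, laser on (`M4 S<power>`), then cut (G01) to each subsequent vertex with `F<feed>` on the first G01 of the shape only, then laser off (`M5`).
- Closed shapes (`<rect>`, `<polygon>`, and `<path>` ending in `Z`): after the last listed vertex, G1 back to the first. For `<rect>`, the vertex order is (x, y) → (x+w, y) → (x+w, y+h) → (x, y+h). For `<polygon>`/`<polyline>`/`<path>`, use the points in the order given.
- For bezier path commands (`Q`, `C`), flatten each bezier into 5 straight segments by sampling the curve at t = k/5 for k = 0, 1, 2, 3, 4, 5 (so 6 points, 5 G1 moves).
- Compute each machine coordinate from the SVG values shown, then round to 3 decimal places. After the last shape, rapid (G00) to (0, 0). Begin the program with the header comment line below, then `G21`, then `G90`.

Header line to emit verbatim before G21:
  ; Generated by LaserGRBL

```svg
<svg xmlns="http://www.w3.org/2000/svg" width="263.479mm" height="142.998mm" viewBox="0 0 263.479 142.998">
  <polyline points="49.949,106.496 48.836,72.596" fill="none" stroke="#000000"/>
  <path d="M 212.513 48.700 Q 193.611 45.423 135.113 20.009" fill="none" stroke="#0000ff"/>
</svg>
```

; Generated by LaserGRBL
G21
G90
G00 X49.949 Y36.502
M4 S843
G01 X48.836 Y70.402 F1698
M5
G00 X212.513 Y94.298
M4 S435
G01 X203.368 Y96.494 F2724
G01 X191.056 Y100.462
G01 X175.576 Y106.200
G01 X156.928 Y113.709
G01 X135.113 Y122.989
M5
G00 X0.000 Y0.000

1 u = 1 mm; y_m = 142.998 − y.

[1] `<polyline>` line segment, #000000→cut S843 F1698: (49.949,36.502) → (48.836,70.402)

[2] `<path>` quadratic bezier, #0000ff→score S435 F2724: (212.513,94.298) → (203.368,96.494) → (191.056,100.462) → (175.576,106.200) → (156.928,113.709) → (135.113,122.989)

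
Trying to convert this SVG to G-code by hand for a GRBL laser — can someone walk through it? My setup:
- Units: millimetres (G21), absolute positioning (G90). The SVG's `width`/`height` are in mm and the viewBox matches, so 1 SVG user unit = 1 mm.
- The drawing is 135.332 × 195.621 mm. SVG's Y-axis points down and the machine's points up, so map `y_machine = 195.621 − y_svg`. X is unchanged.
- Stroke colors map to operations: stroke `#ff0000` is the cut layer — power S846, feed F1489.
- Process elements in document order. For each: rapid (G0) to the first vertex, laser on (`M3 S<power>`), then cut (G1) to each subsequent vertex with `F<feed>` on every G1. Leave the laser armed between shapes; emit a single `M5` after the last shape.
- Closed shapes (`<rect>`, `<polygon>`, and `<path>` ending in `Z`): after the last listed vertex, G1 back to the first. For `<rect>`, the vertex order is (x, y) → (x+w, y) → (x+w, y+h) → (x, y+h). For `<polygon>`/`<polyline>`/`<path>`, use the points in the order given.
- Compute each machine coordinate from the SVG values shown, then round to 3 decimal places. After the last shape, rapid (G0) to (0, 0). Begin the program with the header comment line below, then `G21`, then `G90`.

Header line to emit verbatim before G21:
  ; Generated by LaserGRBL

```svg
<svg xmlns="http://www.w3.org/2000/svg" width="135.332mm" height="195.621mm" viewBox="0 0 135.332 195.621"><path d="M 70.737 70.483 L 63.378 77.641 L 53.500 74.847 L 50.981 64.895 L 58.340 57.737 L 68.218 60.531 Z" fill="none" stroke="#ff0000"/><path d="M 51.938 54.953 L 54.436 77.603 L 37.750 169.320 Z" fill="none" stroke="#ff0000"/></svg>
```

; Generated by LaserGRBL
G21
G90
G0 X70.737 Y125.138
M3 S846
G1 X63.378 Y117.980 F1489
G1 X53.500 Y120.774 F1489
G1 X50.981 Y130.726 F1489
G1 X58.340 Y137.884 F1489
G1 X68.218 Y135.090 F1489
G1 X70.737 Y125.138 F1489
G0 X51.938 Y140.668
M3 S846
G1 X54.436 Y118.018 F1489
G1 X37.750 Y26.301 F1489
G1 X51.938 Y140.668 F1489
M5
G0 X0.000 Y0.000

Since the viewBox matches the mm dimensions, user units are millimetres directly. The only transform is the Y-flip y_m = 195.621 − y_svg.

Shape 1 is a regular polygon drawn with `<path>`. Its stroke #ff0000 means cut at S846, F1489. After flipping Y the toolpath is (70.737,125.138) → (63.378,117.980) → (53.500,120.774) → (50.981,130.726) → (58.340,137.884) → (68.218,135.090) → (70.737,125.138), returning to the start.

Shape 2 is a closed polygon drawn with `<path>`. Its stroke #ff0000 means cut at S846, F1489. After flipping Y the toolpath is (51.938,140.668) → (54.436,118.018) → (37.750,26.301) → (51.938,140.668), returning to the start.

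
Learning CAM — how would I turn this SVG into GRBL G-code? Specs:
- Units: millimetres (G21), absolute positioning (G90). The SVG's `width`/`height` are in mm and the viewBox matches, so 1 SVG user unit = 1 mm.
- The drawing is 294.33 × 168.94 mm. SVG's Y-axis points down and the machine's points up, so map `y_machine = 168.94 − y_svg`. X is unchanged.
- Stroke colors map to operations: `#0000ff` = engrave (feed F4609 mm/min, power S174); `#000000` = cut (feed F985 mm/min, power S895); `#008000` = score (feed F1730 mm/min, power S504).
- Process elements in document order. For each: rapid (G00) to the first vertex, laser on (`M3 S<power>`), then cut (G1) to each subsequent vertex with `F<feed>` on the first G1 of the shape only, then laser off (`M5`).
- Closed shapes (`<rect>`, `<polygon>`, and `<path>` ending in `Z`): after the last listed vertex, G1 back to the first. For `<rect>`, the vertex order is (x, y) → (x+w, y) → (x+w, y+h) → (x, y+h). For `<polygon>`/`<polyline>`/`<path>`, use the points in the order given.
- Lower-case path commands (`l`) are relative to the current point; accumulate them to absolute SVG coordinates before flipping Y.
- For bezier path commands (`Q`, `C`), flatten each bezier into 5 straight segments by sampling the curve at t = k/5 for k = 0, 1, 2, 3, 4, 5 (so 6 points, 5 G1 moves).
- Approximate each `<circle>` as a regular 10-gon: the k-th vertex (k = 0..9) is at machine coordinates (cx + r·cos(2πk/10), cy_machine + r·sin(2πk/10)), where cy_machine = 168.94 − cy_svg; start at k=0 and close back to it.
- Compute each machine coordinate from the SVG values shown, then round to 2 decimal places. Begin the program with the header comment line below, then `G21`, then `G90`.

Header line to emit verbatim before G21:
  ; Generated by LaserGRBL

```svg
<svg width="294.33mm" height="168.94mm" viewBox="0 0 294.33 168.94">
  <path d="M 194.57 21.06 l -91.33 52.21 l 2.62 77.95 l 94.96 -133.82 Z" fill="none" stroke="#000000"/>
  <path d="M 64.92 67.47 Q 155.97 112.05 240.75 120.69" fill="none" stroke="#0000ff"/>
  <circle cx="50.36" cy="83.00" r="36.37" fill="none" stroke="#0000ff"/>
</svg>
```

1 u = 1 mm; y_m = 168.94 − y.

[1] `<path>` closed polygon, #000000→cut S895 F985: (194.57,147.88) → (103.24,95.67) → (105.86,17.72) → (200.82,151.54) → (194.57,147.88) (closed)

[2] `<path>` quadratic bezier, #0000ff→engrave S174 F4609: (64.92,101.47) → (101.09,85.08) → (136.76,71.56) → (171.92,60.91) → (206.59,53.14) → (240.75,48.25)

[3] `<circle>` circle, #0000ff→engrave S174 F4609: (86.73,85.94) → (79.78,107.32) → (61.60,120.53) → (39.12,120.53) → (20.94,107.32) → (13.99,85.94) → (20.94,64.56) → (39.12,51.35) → (61.60,51.35) → (79.78,64.56) → (86.73,85.94) (closed)

; Generated by LaserGRBL
G21
G90
G00 X194.57 Y147.88
M3 S895
G1 X103.24 Y95.67 F985
G1 X105.86 Y17.72
G1 X200.82 Y151.54
G1 X194.57 Y147.88
M5
G00 X64.92 Y101.47
M3 S174
G1 X101.09 Y85.08 F4609
G1 X136.76 Y71.56
G1 X171.92 Y60.91
G1 X206.59 Y53.14
G1 X240.75 Y48.25
M5
G00 X86.73 Y85.94
M3 S174
G1 X79.78 Y107.32 F4609
G1 X61.60 Y120.53
G1 X39.12 Y120.53
G1 X20.94 Y107.32
G1 X13.99 Y85.94
G1 X20.94 Y64.56
G1 X39.12 Y51.35
G1 X61.60 Y51.35
G1 X79.78 Y64.56
G1 X86.73 Y85.94
M5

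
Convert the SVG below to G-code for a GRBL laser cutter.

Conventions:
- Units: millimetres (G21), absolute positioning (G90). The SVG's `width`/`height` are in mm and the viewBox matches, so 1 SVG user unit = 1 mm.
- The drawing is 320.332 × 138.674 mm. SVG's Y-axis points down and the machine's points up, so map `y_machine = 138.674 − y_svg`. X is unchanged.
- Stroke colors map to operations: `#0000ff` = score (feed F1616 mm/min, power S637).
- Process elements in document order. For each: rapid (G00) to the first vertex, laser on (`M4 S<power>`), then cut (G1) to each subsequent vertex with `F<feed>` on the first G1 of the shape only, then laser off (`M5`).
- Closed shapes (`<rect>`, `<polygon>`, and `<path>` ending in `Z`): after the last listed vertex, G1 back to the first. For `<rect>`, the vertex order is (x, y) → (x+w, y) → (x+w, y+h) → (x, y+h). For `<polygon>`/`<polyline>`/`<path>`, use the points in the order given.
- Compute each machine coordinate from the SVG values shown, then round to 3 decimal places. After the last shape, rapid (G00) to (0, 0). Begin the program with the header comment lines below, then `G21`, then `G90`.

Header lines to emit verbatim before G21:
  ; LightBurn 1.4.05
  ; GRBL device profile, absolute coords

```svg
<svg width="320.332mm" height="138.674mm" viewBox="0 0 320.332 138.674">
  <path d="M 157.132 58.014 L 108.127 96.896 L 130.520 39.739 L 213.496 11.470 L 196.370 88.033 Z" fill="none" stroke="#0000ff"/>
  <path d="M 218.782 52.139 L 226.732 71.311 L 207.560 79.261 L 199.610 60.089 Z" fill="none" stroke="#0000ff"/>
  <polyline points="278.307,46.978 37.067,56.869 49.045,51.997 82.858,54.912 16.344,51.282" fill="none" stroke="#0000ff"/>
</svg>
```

1 u = 1 mm; y_m = 138.674 − y.

[1] `<path>` closed polygon, #0000ff→score S637 F1616: (157.132,80.660) → (108.127,41.778) → (130.520,98.935) → (213.496,127.204) → (196.370,50.641) → (157.132,80.660) (closed)

[2] `<path>` regular polygon, #0000ff→score S637 F1616: (218.782,86.535) → (226.732,67.363) → (207.560,59.413) → (199.610,78.585) → (218.782,86.535) (closed)

[3] `<polyline>` open polyline, #0000ff→score S637 F1616: (278.307,91.696) → (37.067,81.805) → (49.045,86.677) → (82.858,83.762) → (16.344,87.392)

; LightBurn 1.4.05
; GRBL device profile, absolute coords
G21
G90
G00 X157.132 Y80.660
M4 S637
G1 X108.127 Y41.778 F1616
G1 X130.520 Y98.935
G1 X213.496 Y127.204
G1 X196.370 Y50.641
G1 X157.132 Y80.660
M5
G00 X218.782 Y86.535
M4 S637
G1 X226.732 Y67.363 F1616
G1 X207.560 Y59.413
G1 X199.610 Y78.585
G1 X218.782 Y86.535
M5
G00 X278.307 Y91.696
M4 S637
G1 X37.067 Y81.805 F1616
G1 X49.045 Y86.677
G1 X82.858 Y83.762
G1 X16.344 Y87.392
M5
G00 X0.000 Y0.000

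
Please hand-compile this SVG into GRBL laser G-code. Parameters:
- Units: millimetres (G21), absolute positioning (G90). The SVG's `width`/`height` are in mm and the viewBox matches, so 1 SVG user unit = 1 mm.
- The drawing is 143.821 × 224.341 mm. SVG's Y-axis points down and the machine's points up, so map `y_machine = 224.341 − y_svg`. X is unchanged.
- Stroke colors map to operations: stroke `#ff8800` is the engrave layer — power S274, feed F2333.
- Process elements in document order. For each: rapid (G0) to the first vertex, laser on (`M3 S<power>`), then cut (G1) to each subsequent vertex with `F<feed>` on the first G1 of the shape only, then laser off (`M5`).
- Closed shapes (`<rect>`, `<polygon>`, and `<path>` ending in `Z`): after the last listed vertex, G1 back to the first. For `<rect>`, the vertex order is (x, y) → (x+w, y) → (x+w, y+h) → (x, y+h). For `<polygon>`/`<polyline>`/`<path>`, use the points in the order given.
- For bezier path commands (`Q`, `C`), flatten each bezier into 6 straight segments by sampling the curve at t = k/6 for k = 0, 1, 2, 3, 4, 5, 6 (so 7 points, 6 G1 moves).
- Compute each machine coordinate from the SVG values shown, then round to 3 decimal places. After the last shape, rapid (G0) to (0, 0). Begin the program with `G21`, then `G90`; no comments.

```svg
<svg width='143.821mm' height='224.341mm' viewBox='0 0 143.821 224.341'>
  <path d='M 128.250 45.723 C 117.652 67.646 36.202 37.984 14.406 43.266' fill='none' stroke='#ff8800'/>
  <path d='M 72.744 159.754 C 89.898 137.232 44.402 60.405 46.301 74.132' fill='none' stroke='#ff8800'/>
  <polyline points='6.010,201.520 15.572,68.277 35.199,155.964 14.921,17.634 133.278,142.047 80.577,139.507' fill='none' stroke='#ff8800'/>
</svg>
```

G21
G90
G0 X128.250 Y178.618
M3 S274
G1 X117.651 Y171.555 F2333
G1 X98.868 Y170.685
G1 X75.527 Y173.606
G1 X51.253 Y177.914
G1 X29.671 Y181.205
G1 X14.406 Y181.075
M5
G0 X72.744 Y64.587
M3 S274
G1 X76.610 Y79.703 F2333
G1 X73.090 Y99.846
G1 X65.243 Y120.991
G1 X56.125 Y139.116
G1 X48.792 Y150.197
G1 X46.301 Y150.209
M5
G0 X6.010 Y22.821
M3 S274
G1 X15.572 Y156.064 F2333
G1 X35.199 Y68.377
G1 X14.921 Y206.707
G1 X133.278 Y82.294
G1 X80.577 Y84.834
M5
G0 X0.000 Y0.000

viewBox `0 0 143.821 224.341` with mm width/height → 1 unit = 1 mm. Flip: y_m = 224.341 − y_svg.

**Shape 1** — `<path>` cubic bezier, stroke `#ff8800` → engrave (S274, F2333). Control points (SVG): P0=(128.250,45.723), P1=(117.652,67.646), P2=(36.202,37.984), P3=(14.406,43.266); sampled at t=k/6. Machine vertices: (128.250,178.618) → (117.651,171.555) → (98.868,170.685) → (75.527,173.606) → (51.253,177.914) → (29.671,181.205) → (14.406,181.075). Open path.

**Shape 2** — `<path>` cubic bezier, stroke `#ff8800` → engrave (S274, F2333). Control points (SVG): P0=(72.744,159.754), P1=(89.898,137.232), P2=(44.402,60.405), P3=(46.301,74.132); sampled at t=k/6. Machine vertices: (72.744,64.587) → (76.610,79.703) → (73.090,99.846) → (65.243,120.991) → (56.125,139.116) → (48.792,150.197) → (46.301,150.209). Open path.

**Shape 3** — `<polyline>` open polyline, stroke `#ff8800` → engrave (S274, F2333). Machine vertices: (6.010,22.821) → (15.572,156.064) → (35.199,68.377) → (14.921,206.707) → (133.278,82.294) → (80.577,84.834). Open path.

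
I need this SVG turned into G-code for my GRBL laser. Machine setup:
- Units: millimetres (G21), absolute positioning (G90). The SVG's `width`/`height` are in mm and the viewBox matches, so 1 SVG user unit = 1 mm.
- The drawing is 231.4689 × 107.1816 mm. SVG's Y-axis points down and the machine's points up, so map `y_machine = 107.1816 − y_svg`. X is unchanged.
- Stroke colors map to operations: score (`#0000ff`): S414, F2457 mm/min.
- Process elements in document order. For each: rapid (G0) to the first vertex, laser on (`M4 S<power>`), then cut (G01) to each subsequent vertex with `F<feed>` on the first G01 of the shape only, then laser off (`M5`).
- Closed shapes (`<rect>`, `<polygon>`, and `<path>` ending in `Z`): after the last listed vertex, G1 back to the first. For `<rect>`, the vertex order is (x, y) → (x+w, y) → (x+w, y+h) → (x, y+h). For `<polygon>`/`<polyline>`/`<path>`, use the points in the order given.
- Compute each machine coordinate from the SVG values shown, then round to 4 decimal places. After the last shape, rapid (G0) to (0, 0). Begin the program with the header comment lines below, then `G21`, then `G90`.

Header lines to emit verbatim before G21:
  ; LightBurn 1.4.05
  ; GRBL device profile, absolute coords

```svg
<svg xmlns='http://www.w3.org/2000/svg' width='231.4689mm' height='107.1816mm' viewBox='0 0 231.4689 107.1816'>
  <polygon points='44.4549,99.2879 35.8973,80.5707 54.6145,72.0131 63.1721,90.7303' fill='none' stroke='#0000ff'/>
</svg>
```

1 u = 1 mm; y_m = 107.1816 − y.

[1] `<polygon>` regular polygon, #0000ff→score S414 F2457: (44.4549,7.8937) → (35.8973,26.6109) → (54.6145,35.1685) → (63.1721,16.4513) → (44.4549,7.8937) (closed)

; LightBurn 1.4.05
; GRBL device profile, absolute coords
G21
G90
G0 X44.4549 Y7.8937
M4 S414
G01 X35.8973 Y26.6109 F2457
G01 X54.6145 Y35.1685
G01 X63.1721 Y16.4513
G01 X44.4549 Y7.8937
M5
G0 X0.0000 Y0.0000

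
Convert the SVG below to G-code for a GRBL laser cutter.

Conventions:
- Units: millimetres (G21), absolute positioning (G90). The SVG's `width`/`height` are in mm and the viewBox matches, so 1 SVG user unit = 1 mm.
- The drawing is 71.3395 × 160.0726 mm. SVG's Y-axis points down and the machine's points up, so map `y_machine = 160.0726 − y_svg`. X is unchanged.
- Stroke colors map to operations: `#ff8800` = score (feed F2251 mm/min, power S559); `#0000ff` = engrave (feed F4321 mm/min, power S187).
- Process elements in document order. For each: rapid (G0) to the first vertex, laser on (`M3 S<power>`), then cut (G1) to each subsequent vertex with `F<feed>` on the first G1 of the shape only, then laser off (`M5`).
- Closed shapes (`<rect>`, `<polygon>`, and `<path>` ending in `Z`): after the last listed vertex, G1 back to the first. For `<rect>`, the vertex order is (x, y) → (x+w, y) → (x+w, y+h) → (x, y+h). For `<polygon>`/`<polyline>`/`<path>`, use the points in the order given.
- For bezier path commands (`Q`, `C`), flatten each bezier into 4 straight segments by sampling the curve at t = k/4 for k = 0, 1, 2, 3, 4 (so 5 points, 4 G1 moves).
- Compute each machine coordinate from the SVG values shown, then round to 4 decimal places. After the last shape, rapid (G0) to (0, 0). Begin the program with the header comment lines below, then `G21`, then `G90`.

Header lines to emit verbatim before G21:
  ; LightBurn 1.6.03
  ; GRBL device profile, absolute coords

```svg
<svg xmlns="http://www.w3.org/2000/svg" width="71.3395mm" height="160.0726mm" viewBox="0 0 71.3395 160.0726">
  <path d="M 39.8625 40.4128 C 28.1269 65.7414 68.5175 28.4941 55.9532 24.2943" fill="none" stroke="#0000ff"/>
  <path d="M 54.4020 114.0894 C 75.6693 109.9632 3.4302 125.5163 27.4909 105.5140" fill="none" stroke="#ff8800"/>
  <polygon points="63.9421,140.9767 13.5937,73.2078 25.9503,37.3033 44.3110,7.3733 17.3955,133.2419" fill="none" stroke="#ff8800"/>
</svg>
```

viewBox `0 0 71.3395 160.0726` with mm width/height → 1 unit = 1 mm. Flip: y_m = 160.0726 − y_svg.

**Shape 1** — `<path>` cubic bezier, stroke `#0000ff` → engrave (S187, F4321). Control points (SVG): P0=(39.8625,40.4128), P1=(28.1269,65.7414), P2=(68.5175,28.4941), P3=(55.9532,24.2943); sampled at t=k/4. Machine vertices: (39.8625,119.6598) → (39.1926,110.9022) → (48.2186,116.6459) → (57.0893,127.9262) → (55.9532,135.7783). Open path.

**Shape 2** — `<path>` cubic bezier, stroke `#ff8800` → score (S559, F2251). Control points (SVG): P0=(54.4020,114.0894), P1=(75.6693,109.9632), P2=(3.4302,125.5163), P3=(27.4909,105.5140); sampled at t=k/4. Machine vertices: (54.4020,45.9832) → (55.7857,46.2510) → (39.8989,44.3174) → (24.5359,45.3605) → (27.4909,54.5586). Open path.

**Shape 3** — `<polygon>` closed polygon, stroke `#ff8800` → score (S559, F2251). Machine vertices: (63.9421,19.0959) → (13.5937,86.8648) → (25.9503,122.7693) → (44.3110,152.6993) → (17.3955,26.8307) → (63.9421,19.0959). Closed: final G1 returns to the first vertex.

; LightBurn 1.6.03
; GRBL device profile, absolute coords
G21
G90
G0 X39.8625 Y119.6598
M3 S187
G1 X39.1926 Y110.9022 F4321
G1 X48.2186 Y116.6459
G1 X57.0893 Y127.9262
G1 X55.9532 Y135.7783
M5
G0 X54.4020 Y45.9832
M3 S559
G1 X55.7857 Y46.2510 F2251
G1 X39.8989 Y44.3174
G1 X24.5359 Y45.3605
G1 X27.4909 Y54.5586
M5
G0 X63.9421 Y19.0959
M3 S559
G1 X13.5937 Y86.8648 F2251
G1 X25.9503 Y122.7693
G1 X44.3110 Y152.6993
G1 X17.3955 Y26.8307
G1 X63.9421 Y19.0959
M5
G0 X0.0000 Y0.0000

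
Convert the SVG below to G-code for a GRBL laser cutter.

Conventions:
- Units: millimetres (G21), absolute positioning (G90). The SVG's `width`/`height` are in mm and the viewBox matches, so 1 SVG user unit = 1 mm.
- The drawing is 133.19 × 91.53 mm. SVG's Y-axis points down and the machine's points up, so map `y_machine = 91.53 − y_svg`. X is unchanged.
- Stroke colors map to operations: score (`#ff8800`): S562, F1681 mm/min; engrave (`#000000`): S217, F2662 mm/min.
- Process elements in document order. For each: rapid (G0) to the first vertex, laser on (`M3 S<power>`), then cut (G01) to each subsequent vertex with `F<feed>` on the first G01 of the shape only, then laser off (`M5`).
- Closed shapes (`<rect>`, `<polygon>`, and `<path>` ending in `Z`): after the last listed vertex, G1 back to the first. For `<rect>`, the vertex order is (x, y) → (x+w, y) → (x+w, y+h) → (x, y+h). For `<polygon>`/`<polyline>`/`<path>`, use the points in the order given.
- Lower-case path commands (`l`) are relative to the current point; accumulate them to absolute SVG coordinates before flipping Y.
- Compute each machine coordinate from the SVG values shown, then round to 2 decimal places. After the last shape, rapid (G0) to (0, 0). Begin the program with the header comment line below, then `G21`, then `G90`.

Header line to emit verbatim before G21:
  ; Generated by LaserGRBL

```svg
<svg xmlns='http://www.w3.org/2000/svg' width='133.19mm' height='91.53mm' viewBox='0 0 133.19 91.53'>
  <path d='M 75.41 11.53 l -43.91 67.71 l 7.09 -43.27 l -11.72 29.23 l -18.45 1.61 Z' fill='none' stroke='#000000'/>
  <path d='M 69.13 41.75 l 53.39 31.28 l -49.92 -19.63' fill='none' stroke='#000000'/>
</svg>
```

Since the viewBox matches the mm dimensions, user units are millimetres directly. The only transform is the Y-flip y_m = 91.53 − y_svg.

Shape 1 is a closed polygon drawn with `<path>`. Its stroke #000000 means engrave at S217, F2662. After flipping Y the toolpath is (75.41,80.00) → (31.50,12.29) → (38.59,55.56) → (26.87,26.33) → (8.42,24.72) → (75.41,80.00), returning to the start.

Shape 2 is a open polyline drawn with `<path>`. Its stroke #000000 means engrave at S217, F2662. After flipping Y the toolpath is (69.13,49.78) → (122.52,18.50) → (72.60,38.13).

; Generated by LaserGRBL
G21
G90
G0 X75.41 Y80.00
M3 S217
G01 X31.50 Y12.29 F2662
G01 X38.59 Y55.56
G01 X26.87 Y26.33
G01 X8.42 Y24.72
G01 X75.41 Y80.00
M5
G0 X69.13 Y49.78
M3 S217
G01 X122.52 Y18.50 F2662
G01 X72.60 Y38.13
M5
G0 X0.00 Y0.00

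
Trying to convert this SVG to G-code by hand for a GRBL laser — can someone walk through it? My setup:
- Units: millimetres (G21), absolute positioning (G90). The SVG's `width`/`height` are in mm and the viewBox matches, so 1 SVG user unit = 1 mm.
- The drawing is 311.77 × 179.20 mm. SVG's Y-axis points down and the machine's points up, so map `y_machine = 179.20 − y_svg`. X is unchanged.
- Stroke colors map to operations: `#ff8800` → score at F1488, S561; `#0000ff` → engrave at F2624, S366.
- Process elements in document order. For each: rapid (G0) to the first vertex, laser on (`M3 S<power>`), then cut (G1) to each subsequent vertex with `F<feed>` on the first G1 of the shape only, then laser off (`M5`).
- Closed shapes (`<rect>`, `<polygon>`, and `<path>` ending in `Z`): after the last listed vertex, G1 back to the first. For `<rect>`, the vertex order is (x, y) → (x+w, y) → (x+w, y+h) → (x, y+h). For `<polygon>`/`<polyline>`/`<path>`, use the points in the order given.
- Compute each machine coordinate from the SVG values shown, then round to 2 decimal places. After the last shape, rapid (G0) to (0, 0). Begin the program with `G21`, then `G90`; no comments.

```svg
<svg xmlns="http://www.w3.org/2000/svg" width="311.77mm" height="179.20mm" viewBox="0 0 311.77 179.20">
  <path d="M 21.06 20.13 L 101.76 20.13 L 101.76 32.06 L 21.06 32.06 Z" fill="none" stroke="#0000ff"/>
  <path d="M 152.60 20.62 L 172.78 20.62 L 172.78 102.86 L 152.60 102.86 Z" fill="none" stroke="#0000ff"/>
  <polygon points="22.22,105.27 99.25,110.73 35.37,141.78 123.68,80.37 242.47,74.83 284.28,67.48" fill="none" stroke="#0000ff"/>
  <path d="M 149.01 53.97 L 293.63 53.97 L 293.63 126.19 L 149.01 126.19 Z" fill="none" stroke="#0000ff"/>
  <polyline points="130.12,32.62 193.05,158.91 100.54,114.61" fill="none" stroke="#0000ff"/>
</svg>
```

1 u = 1 mm; y_m = 179.20 − y.

[1] `<path>` rectangle, #0000ff→engrave S366 F2624: (21.06,159.07) → (101.76,159.07) → (101.76,147.14) → (21.06,147.14) → (21.06,159.07) (closed)

[2] `<path>` rectangle, #0000ff→engrave S366 F2624: (152.60,158.58) → (172.78,158.58) → (172.78,76.34) → (152.60,76.34) → (152.60,158.58) (closed)

[3] `<polygon>` closed polygon, #0000ff→engrave S366 F2624: (22.22,73.93) → (99.25,68.47) → (35.37,37.42) → (123.68,98.83) → (242.47,104.37) → (284.28,111.72) → (22.22,73.93) (closed)

[4] `<path>` rectangle, #0000ff→engrave S366 F2624: (149.01,125.23) → (293.63,125.23) → (293.63,53.01) → (149.01,53.01) → (149.01,125.23) (closed)

[5] `<polyline>` open polyline, #0000ff→engrave S366 F2624: (130.12,146.58) → (193.05,20.29) → (100.54,64.59)

G21
G90
G0 X21.06 Y159.07
M3 S366
G1 X101.76 Y159.07 F2624
G1 X101.76 Y147.14
G1 X21.06 Y147.14
G1 X21.06 Y159.07
M5
G0 X152.60 Y158.58
M3 S366
G1 X172.78 Y158.58 F2624
G1 X172.78 Y76.34
G1 X152.60 Y76.34
G1 X152.60 Y158.58
M5
G0 X22.22 Y73.93
M3 S366
G1 X99.25 Y68.47 F2624
G1 X35.37 Y37.42
G1 X123.68 Y98.83
G1 X242.47 Y104.37
G1 X284.28 Y111.72
G1 X22.22 Y73.93
M5
G0 X149.01 Y125.23
M3 S366
G1 X293.63 Y125.23 F2624
G1 X293.63 Y53.01
G1 X149.01 Y53.01
G1 X149.01 Y125.23
M5
G0 X130.12 Y146.58
M3 S366
G1 X193.05 Y20.29 F2624
G1 X100.54 Y64.59
M5
G0 X0.00 Y0.00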